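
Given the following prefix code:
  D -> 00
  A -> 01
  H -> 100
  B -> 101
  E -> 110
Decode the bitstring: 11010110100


Decoding step by step:
Bits 110 -> E
Bits 101 -> B
Bits 101 -> B
Bits 00 -> D


Decoded message: EBBD


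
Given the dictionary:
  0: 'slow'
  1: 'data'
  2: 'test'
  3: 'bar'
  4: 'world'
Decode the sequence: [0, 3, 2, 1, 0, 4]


Look up each index in the dictionary:
  0 -> 'slow'
  3 -> 'bar'
  2 -> 'test'
  1 -> 'data'
  0 -> 'slow'
  4 -> 'world'

Decoded: "slow bar test data slow world"


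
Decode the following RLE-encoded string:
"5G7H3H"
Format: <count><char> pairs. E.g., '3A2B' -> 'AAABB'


Expanding each <count><char> pair:
  5G -> 'GGGGG'
  7H -> 'HHHHHHH'
  3H -> 'HHH'

Decoded = GGGGGHHHHHHHHHH


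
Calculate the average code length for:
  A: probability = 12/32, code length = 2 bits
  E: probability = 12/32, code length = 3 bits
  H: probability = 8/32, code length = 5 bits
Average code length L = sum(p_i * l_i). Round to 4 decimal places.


Weighted contributions p_i * l_i:
  A: (12/32) * 2 = 24/32
  E: (12/32) * 3 = 36/32
  H: (8/32) * 5 = 40/32
Sum = (24 + 36 + 40)/32 = 100/32

L = 100/32 = 3.1250 bits/symbol


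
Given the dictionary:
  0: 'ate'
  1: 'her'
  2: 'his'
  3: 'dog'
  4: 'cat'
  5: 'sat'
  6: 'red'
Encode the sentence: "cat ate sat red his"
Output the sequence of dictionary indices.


Look up each word in the dictionary:
  'cat' -> 4
  'ate' -> 0
  'sat' -> 5
  'red' -> 6
  'his' -> 2

Encoded: [4, 0, 5, 6, 2]


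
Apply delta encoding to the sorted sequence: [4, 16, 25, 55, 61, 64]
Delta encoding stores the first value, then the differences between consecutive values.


First value: 4
Deltas:
  16 - 4 = 12
  25 - 16 = 9
  55 - 25 = 30
  61 - 55 = 6
  64 - 61 = 3


Delta encoded: [4, 12, 9, 30, 6, 3]


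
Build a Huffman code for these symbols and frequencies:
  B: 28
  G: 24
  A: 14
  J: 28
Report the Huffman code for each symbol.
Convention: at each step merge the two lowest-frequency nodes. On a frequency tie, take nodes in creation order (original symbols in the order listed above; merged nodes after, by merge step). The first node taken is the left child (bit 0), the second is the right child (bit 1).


Huffman tree construction:
Step 1: Merge A(14) + G(24) = 38
Step 2: Merge B(28) + J(28) = 56
Step 3: Merge (A+G)(38) + (B+J)(56) = 94
Read each symbol's code off the tree from the root (left child = 0, right child = 1).

Codes:
  B: 10 (length 2)
  G: 01 (length 2)
  A: 00 (length 2)
  J: 11 (length 2)
Average code length: 188/94 = 2.0000 bits/symbol


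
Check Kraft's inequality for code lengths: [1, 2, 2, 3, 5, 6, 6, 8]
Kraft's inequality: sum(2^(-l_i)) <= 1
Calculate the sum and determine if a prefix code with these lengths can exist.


Sum = 2^(-1) + 2^(-2) + 2^(-2) + 2^(-3) + 2^(-5) + 2^(-6) + 2^(-6) + 2^(-8)
    = 0.5 + 0.25 + 0.25 + 0.125 + 0.03125 + 0.015625 + 0.015625 + 0.00390625
    = 305/256 = 1.19140625
Since 1.19140625 > 1, Kraft's inequality is NOT satisfied.
A prefix code with these lengths CANNOT exist.

Kraft sum = 1.19140625. Not satisfied.


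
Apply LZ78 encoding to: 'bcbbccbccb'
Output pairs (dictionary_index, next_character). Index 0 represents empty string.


LZ78 encoding steps:
Dictionary: {0: ''}
Step 1: w='' (idx 0), next='b' -> output (0, 'b'), add 'b' as idx 1
Step 2: w='' (idx 0), next='c' -> output (0, 'c'), add 'c' as idx 2
Step 3: w='b' (idx 1), next='b' -> output (1, 'b'), add 'bb' as idx 3
Step 4: w='c' (idx 2), next='c' -> output (2, 'c'), add 'cc' as idx 4
Step 5: w='b' (idx 1), next='c' -> output (1, 'c'), add 'bc' as idx 5
Step 6: w='c' (idx 2), next='b' -> output (2, 'b'), add 'cb' as idx 6


Encoded: [(0, 'b'), (0, 'c'), (1, 'b'), (2, 'c'), (1, 'c'), (2, 'b')]


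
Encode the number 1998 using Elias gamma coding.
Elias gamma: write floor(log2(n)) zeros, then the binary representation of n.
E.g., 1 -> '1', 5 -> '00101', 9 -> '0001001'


num_bits = floor(log2(1998)) + 1 = 11
leading_zeros = num_bits - 1 = 10
binary(1998) = 11111001110

Elias gamma(1998) = '0000000000' + '11111001110' = 000000000011111001110 (21 bits)


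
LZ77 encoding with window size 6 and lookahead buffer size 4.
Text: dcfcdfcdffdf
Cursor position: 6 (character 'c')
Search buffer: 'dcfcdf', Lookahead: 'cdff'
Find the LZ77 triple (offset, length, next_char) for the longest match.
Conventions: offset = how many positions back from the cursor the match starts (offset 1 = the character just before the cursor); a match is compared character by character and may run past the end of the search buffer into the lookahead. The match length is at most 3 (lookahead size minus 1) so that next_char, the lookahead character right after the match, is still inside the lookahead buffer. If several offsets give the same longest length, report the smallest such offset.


Try each offset into the search buffer:
  offset=1 (pos 5, char 'f'): match length 0
  offset=2 (pos 4, char 'd'): match length 0
  offset=3 (pos 3, char 'c'): match length 3
  offset=4 (pos 2, char 'f'): match length 0
  offset=5 (pos 1, char 'c'): match length 1
  offset=6 (pos 0, char 'd'): match length 0
Longest match has length 3 at offset 3.
next_char = character at position 6 + 3 = 9 -> 'f'

Best match: offset=3, length=3 (matching 'cdf' starting at position 3)
LZ77 triple: (3, 3, 'f')


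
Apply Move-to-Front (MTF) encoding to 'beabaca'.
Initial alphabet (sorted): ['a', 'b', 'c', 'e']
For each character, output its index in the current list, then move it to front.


MTF encoding:
'b': index 1 in ['a', 'b', 'c', 'e'] -> ['b', 'a', 'c', 'e']
'e': index 3 in ['b', 'a', 'c', 'e'] -> ['e', 'b', 'a', 'c']
'a': index 2 in ['e', 'b', 'a', 'c'] -> ['a', 'e', 'b', 'c']
'b': index 2 in ['a', 'e', 'b', 'c'] -> ['b', 'a', 'e', 'c']
'a': index 1 in ['b', 'a', 'e', 'c'] -> ['a', 'b', 'e', 'c']
'c': index 3 in ['a', 'b', 'e', 'c'] -> ['c', 'a', 'b', 'e']
'a': index 1 in ['c', 'a', 'b', 'e'] -> ['a', 'c', 'b', 'e']


Output: [1, 3, 2, 2, 1, 3, 1]


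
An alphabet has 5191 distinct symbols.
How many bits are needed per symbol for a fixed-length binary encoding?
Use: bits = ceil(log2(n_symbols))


log2(5191) = 12.3418
Bracket: 2^12 = 4096 < 5191 <= 2^13 = 8192
So ceil(log2(5191)) = 13

bits = ceil(log2(5191)) = ceil(12.3418) = 13 bits


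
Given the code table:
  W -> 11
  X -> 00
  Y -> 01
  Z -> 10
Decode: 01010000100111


Decoding:
01 -> Y
01 -> Y
00 -> X
00 -> X
10 -> Z
01 -> Y
11 -> W


Result: YYXXZYW


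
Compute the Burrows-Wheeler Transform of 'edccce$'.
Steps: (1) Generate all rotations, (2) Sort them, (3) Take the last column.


Rotations (sorted):
  0: $edccce -> last char: e
  1: ccce$ed -> last char: d
  2: cce$edc -> last char: c
  3: ce$edcc -> last char: c
  4: dccce$e -> last char: e
  5: e$edccc -> last char: c
  6: edccce$ -> last char: $


BWT = edccec$


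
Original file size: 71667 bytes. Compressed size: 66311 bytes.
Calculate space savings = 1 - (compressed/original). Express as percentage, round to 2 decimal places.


ratio = compressed/original = 66311/71667 = 0.925265
savings = 1 - ratio = 1 - 0.925265 = 0.074735
as a percentage: 0.074735 * 100 = 7.47%

Space savings = 1 - 66311/71667 = 7.47%


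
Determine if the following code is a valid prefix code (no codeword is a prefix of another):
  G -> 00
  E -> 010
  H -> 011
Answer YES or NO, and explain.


Checking each pair (does one codeword prefix another?):
  G='00' vs E='010': no prefix
  G='00' vs H='011': no prefix
  E='010' vs G='00': no prefix
  E='010' vs H='011': no prefix
  H='011' vs G='00': no prefix
  H='011' vs E='010': no prefix
No violation found over all pairs.

YES -- this is a valid prefix code. No codeword is a prefix of any other codeword.


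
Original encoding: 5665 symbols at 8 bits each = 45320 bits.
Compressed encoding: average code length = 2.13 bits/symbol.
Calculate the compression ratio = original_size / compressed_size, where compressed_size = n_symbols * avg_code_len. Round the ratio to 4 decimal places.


original_size = n_symbols * orig_bits = 5665 * 8 = 45320 bits
compressed_size = n_symbols * avg_code_len = 5665 * 2.13 = 12066.45 bits
ratio = original_size / compressed_size = 45320 / 12066.45 = 3.7559

Compression ratio = 3.7559


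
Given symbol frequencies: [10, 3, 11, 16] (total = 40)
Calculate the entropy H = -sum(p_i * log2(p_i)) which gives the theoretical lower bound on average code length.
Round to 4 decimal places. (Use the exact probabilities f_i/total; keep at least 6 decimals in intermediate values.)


Per-symbol terms -p_i * log2(p_i) with p_i = f_i/40:
  p = 10/40 = 0.250000: log2(p) = -2.000000, -p*log2(p) = 0.500000
  p = 3/40 = 0.075000: log2(p) = -3.736966, -p*log2(p) = 0.280272
  p = 11/40 = 0.275000: log2(p) = -1.862496, -p*log2(p) = 0.512187
  p = 16/40 = 0.400000: log2(p) = -1.321928, -p*log2(p) = 0.528771
H = 0.500000 + 0.280272 + 0.512187 + 0.528771 = 1.821230

H = 1.8212 bits/symbol


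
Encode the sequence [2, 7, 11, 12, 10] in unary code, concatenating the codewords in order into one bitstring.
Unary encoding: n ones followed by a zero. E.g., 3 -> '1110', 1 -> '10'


Encode each number as n ones followed by a terminating 0:
  2 -> 110 (3 bits)
  7 -> 11111110 (8 bits)
  11 -> 111111111110 (12 bits)
  12 -> 1111111111110 (13 bits)
  10 -> 11111111110 (11 bits)
Total length = 3 + 8 + 12 + 13 + 11 = 47 bits.

Unary([2, 7, 11, 12, 10]) = 11011111110111111111110111111111111011111111110 (47 bits)


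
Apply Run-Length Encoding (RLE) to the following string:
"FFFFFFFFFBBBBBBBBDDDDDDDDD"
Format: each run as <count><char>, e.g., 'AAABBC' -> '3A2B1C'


Scanning runs left to right:
  i=0: run of 'F' x 9 -> '9F'
  i=9: run of 'B' x 8 -> '8B'
  i=17: run of 'D' x 9 -> '9D'

RLE = 9F8B9D


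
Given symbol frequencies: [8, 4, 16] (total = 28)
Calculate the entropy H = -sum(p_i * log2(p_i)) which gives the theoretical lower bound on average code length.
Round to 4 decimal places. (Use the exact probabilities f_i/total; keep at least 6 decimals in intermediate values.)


Per-symbol terms -p_i * log2(p_i) with p_i = f_i/28:
  p = 8/28 = 0.285714: log2(p) = -1.807355, -p*log2(p) = 0.516387
  p = 4/28 = 0.142857: log2(p) = -2.807355, -p*log2(p) = 0.401051
  p = 16/28 = 0.571429: log2(p) = -0.807355, -p*log2(p) = 0.461346
H = 0.516387 + 0.401051 + 0.461346 = 1.378784

H = 1.3788 bits/symbol


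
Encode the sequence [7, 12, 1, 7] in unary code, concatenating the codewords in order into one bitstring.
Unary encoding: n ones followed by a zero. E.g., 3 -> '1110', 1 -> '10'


Encode each number as n ones followed by a terminating 0:
  7 -> 11111110 (8 bits)
  12 -> 1111111111110 (13 bits)
  1 -> 10 (2 bits)
  7 -> 11111110 (8 bits)
Total length = 8 + 13 + 2 + 8 = 31 bits.

Unary([7, 12, 1, 7]) = 1111111011111111111101011111110 (31 bits)


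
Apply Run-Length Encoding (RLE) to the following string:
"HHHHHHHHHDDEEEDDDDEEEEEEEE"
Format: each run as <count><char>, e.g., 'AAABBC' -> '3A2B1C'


Scanning runs left to right:
  i=0: run of 'H' x 9 -> '9H'
  i=9: run of 'D' x 2 -> '2D'
  i=11: run of 'E' x 3 -> '3E'
  i=14: run of 'D' x 4 -> '4D'
  i=18: run of 'E' x 8 -> '8E'

RLE = 9H2D3E4D8E


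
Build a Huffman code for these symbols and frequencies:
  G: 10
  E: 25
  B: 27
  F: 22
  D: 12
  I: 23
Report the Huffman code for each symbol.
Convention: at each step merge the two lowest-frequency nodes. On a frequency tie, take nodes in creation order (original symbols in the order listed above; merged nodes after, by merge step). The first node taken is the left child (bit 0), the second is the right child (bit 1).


Huffman tree construction:
Step 1: Merge G(10) + D(12) = 22
Step 2: Merge F(22) + (G+D)(22) = 44
Step 3: Merge I(23) + E(25) = 48
Step 4: Merge B(27) + (F+(G+D))(44) = 71
Step 5: Merge (I+E)(48) + (B+(F+(G+D)))(71) = 119
Read each symbol's code off the tree from the root (left child = 0, right child = 1).

Codes:
  G: 1110 (length 4)
  E: 01 (length 2)
  B: 10 (length 2)
  F: 110 (length 3)
  D: 1111 (length 4)
  I: 00 (length 2)
Average code length: 304/119 = 2.5546 bits/symbol


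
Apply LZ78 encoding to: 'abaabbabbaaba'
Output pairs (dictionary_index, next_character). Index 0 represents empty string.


LZ78 encoding steps:
Dictionary: {0: ''}
Step 1: w='' (idx 0), next='a' -> output (0, 'a'), add 'a' as idx 1
Step 2: w='' (idx 0), next='b' -> output (0, 'b'), add 'b' as idx 2
Step 3: w='a' (idx 1), next='a' -> output (1, 'a'), add 'aa' as idx 3
Step 4: w='b' (idx 2), next='b' -> output (2, 'b'), add 'bb' as idx 4
Step 5: w='a' (idx 1), next='b' -> output (1, 'b'), add 'ab' as idx 5
Step 6: w='b' (idx 2), next='a' -> output (2, 'a'), add 'ba' as idx 6
Step 7: w='ab' (idx 5), next='a' -> output (5, 'a'), add 'aba' as idx 7


Encoded: [(0, 'a'), (0, 'b'), (1, 'a'), (2, 'b'), (1, 'b'), (2, 'a'), (5, 'a')]


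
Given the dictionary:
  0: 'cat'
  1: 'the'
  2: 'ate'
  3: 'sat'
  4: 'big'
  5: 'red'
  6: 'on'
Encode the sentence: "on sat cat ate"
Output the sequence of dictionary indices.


Look up each word in the dictionary:
  'on' -> 6
  'sat' -> 3
  'cat' -> 0
  'ate' -> 2

Encoded: [6, 3, 0, 2]


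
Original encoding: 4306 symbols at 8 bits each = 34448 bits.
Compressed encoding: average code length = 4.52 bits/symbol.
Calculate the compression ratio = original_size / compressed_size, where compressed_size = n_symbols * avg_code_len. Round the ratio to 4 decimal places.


original_size = n_symbols * orig_bits = 4306 * 8 = 34448 bits
compressed_size = n_symbols * avg_code_len = 4306 * 4.52 = 19463.12 bits
ratio = original_size / compressed_size = 34448 / 19463.12 = 1.7699

Compression ratio = 1.7699


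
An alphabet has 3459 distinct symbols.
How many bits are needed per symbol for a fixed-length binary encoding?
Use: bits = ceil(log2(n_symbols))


log2(3459) = 11.7561
Bracket: 2^11 = 2048 < 3459 <= 2^12 = 4096
So ceil(log2(3459)) = 12

bits = ceil(log2(3459)) = ceil(11.7561) = 12 bits


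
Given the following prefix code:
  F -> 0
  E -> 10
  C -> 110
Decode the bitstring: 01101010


Decoding step by step:
Bits 0 -> F
Bits 110 -> C
Bits 10 -> E
Bits 10 -> E


Decoded message: FCEE


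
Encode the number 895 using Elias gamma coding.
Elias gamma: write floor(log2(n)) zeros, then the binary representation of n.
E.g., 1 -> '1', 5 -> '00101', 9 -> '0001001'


num_bits = floor(log2(895)) + 1 = 10
leading_zeros = num_bits - 1 = 9
binary(895) = 1101111111

Elias gamma(895) = '000000000' + '1101111111' = 0000000001101111111 (19 bits)


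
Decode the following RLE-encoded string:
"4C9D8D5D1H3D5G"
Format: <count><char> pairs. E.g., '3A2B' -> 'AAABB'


Expanding each <count><char> pair:
  4C -> 'CCCC'
  9D -> 'DDDDDDDDD'
  8D -> 'DDDDDDDD'
  5D -> 'DDDDD'
  1H -> 'H'
  3D -> 'DDD'
  5G -> 'GGGGG'

Decoded = CCCCDDDDDDDDDDDDDDDDDDDDDDHDDDGGGGG


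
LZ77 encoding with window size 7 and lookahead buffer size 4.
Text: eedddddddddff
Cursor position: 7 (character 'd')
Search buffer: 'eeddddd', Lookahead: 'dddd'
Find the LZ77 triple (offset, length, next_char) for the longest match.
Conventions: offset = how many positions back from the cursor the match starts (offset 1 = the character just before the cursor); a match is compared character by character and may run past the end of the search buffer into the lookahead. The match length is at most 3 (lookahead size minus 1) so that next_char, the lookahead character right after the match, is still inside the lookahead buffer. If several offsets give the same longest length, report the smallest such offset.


Try each offset into the search buffer:
  offset=1 (pos 6, char 'd'): match length 3
  offset=2 (pos 5, char 'd'): match length 3
  offset=3 (pos 4, char 'd'): match length 3
  offset=4 (pos 3, char 'd'): match length 3
  offset=5 (pos 2, char 'd'): match length 3
  offset=6 (pos 1, char 'e'): match length 0
  offset=7 (pos 0, char 'e'): match length 0
Longest match has length 3, found at offsets 1, 2, 3, 4, 5; take the smallest, offset 1.
next_char = character at position 7 + 3 = 10 -> 'd'

Best match: offset=1, length=3 (matching 'ddd' starting at position 6)
LZ77 triple: (1, 3, 'd')


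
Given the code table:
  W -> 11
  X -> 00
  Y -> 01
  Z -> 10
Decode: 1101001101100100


Decoding:
11 -> W
01 -> Y
00 -> X
11 -> W
01 -> Y
10 -> Z
01 -> Y
00 -> X


Result: WYXWYZYX


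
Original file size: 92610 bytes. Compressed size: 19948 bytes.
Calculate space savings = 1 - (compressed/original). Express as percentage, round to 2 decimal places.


ratio = compressed/original = 19948/92610 = 0.215398
savings = 1 - ratio = 1 - 0.215398 = 0.784602
as a percentage: 0.784602 * 100 = 78.46%

Space savings = 1 - 19948/92610 = 78.46%


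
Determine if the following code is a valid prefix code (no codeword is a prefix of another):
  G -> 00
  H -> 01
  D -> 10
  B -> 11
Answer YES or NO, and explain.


Checking each pair (does one codeword prefix another?):
  G='00' vs H='01': no prefix
  G='00' vs D='10': no prefix
  G='00' vs B='11': no prefix
  H='01' vs G='00': no prefix
  H='01' vs D='10': no prefix
  H='01' vs B='11': no prefix
  D='10' vs G='00': no prefix
  D='10' vs H='01': no prefix
  D='10' vs B='11': no prefix
  B='11' vs G='00': no prefix
  B='11' vs H='01': no prefix
  B='11' vs D='10': no prefix
No violation found over all pairs.

YES -- this is a valid prefix code. No codeword is a prefix of any other codeword.


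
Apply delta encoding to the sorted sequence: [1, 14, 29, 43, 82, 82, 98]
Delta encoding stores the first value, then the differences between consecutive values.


First value: 1
Deltas:
  14 - 1 = 13
  29 - 14 = 15
  43 - 29 = 14
  82 - 43 = 39
  82 - 82 = 0
  98 - 82 = 16


Delta encoded: [1, 13, 15, 14, 39, 0, 16]


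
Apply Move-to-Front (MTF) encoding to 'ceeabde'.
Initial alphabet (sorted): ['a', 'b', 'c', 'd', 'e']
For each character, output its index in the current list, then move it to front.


MTF encoding:
'c': index 2 in ['a', 'b', 'c', 'd', 'e'] -> ['c', 'a', 'b', 'd', 'e']
'e': index 4 in ['c', 'a', 'b', 'd', 'e'] -> ['e', 'c', 'a', 'b', 'd']
'e': index 0 in ['e', 'c', 'a', 'b', 'd'] -> ['e', 'c', 'a', 'b', 'd']
'a': index 2 in ['e', 'c', 'a', 'b', 'd'] -> ['a', 'e', 'c', 'b', 'd']
'b': index 3 in ['a', 'e', 'c', 'b', 'd'] -> ['b', 'a', 'e', 'c', 'd']
'd': index 4 in ['b', 'a', 'e', 'c', 'd'] -> ['d', 'b', 'a', 'e', 'c']
'e': index 3 in ['d', 'b', 'a', 'e', 'c'] -> ['e', 'd', 'b', 'a', 'c']


Output: [2, 4, 0, 2, 3, 4, 3]


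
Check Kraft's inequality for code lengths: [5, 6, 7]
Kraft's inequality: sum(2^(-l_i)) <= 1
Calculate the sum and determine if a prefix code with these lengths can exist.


Sum = 2^(-5) + 2^(-6) + 2^(-7)
    = 0.03125 + 0.015625 + 0.0078125
    = 7/128 = 0.0546875
Since 0.0546875 <= 1, Kraft's inequality IS satisfied.
A prefix code with these lengths CAN exist.

Kraft sum = 0.0546875. Satisfied.


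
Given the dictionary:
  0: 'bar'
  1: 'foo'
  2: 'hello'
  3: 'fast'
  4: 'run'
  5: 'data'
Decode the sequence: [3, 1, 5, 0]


Look up each index in the dictionary:
  3 -> 'fast'
  1 -> 'foo'
  5 -> 'data'
  0 -> 'bar'

Decoded: "fast foo data bar"


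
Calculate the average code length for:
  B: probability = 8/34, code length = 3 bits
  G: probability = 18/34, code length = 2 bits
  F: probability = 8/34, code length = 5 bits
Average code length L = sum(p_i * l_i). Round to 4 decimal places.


Weighted contributions p_i * l_i:
  B: (8/34) * 3 = 24/34
  G: (18/34) * 2 = 36/34
  F: (8/34) * 5 = 40/34
Sum = (24 + 36 + 40)/34 = 100/34

L = 100/34 = 2.9412 bits/symbol


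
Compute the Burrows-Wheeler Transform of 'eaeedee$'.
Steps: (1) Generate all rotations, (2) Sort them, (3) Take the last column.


Rotations (sorted):
  0: $eaeedee -> last char: e
  1: aeedee$e -> last char: e
  2: dee$eaee -> last char: e
  3: e$eaeede -> last char: e
  4: eaeedee$ -> last char: $
  5: edee$eae -> last char: e
  6: ee$eaeed -> last char: d
  7: eedee$ea -> last char: a


BWT = eeee$eda


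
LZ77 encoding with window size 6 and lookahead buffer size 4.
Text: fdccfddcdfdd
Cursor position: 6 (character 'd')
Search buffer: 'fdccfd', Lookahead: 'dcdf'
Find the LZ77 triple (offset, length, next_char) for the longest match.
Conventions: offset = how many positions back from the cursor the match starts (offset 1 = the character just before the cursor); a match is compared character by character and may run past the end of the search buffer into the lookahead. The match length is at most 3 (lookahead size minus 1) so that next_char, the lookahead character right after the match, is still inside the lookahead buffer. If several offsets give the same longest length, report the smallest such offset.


Try each offset into the search buffer:
  offset=1 (pos 5, char 'd'): match length 1
  offset=2 (pos 4, char 'f'): match length 0
  offset=3 (pos 3, char 'c'): match length 0
  offset=4 (pos 2, char 'c'): match length 0
  offset=5 (pos 1, char 'd'): match length 2
  offset=6 (pos 0, char 'f'): match length 0
Longest match has length 2 at offset 5.
next_char = character at position 6 + 2 = 8 -> 'd'

Best match: offset=5, length=2 (matching 'dc' starting at position 1)
LZ77 triple: (5, 2, 'd')


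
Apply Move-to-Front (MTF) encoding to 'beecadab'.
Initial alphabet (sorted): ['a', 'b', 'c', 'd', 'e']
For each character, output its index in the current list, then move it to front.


MTF encoding:
'b': index 1 in ['a', 'b', 'c', 'd', 'e'] -> ['b', 'a', 'c', 'd', 'e']
'e': index 4 in ['b', 'a', 'c', 'd', 'e'] -> ['e', 'b', 'a', 'c', 'd']
'e': index 0 in ['e', 'b', 'a', 'c', 'd'] -> ['e', 'b', 'a', 'c', 'd']
'c': index 3 in ['e', 'b', 'a', 'c', 'd'] -> ['c', 'e', 'b', 'a', 'd']
'a': index 3 in ['c', 'e', 'b', 'a', 'd'] -> ['a', 'c', 'e', 'b', 'd']
'd': index 4 in ['a', 'c', 'e', 'b', 'd'] -> ['d', 'a', 'c', 'e', 'b']
'a': index 1 in ['d', 'a', 'c', 'e', 'b'] -> ['a', 'd', 'c', 'e', 'b']
'b': index 4 in ['a', 'd', 'c', 'e', 'b'] -> ['b', 'a', 'd', 'c', 'e']


Output: [1, 4, 0, 3, 3, 4, 1, 4]


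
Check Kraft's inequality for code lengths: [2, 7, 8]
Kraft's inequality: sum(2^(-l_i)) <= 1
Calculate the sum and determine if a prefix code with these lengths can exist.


Sum = 2^(-2) + 2^(-7) + 2^(-8)
    = 0.25 + 0.0078125 + 0.00390625
    = 67/256 = 0.26171875
Since 0.26171875 <= 1, Kraft's inequality IS satisfied.
A prefix code with these lengths CAN exist.

Kraft sum = 0.26171875. Satisfied.


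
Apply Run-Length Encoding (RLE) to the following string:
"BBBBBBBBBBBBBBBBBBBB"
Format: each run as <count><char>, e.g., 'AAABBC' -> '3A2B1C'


Scanning runs left to right:
  i=0: run of 'B' x 20 -> '20B'

RLE = 20B


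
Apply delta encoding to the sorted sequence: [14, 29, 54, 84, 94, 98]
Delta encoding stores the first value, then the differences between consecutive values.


First value: 14
Deltas:
  29 - 14 = 15
  54 - 29 = 25
  84 - 54 = 30
  94 - 84 = 10
  98 - 94 = 4


Delta encoded: [14, 15, 25, 30, 10, 4]


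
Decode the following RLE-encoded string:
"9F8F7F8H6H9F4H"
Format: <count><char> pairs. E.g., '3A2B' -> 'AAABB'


Expanding each <count><char> pair:
  9F -> 'FFFFFFFFF'
  8F -> 'FFFFFFFF'
  7F -> 'FFFFFFF'
  8H -> 'HHHHHHHH'
  6H -> 'HHHHHH'
  9F -> 'FFFFFFFFF'
  4H -> 'HHHH'

Decoded = FFFFFFFFFFFFFFFFFFFFFFFFHHHHHHHHHHHHHHFFFFFFFFFHHHH


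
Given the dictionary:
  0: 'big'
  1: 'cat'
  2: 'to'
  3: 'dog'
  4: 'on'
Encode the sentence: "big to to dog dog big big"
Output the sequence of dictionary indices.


Look up each word in the dictionary:
  'big' -> 0
  'to' -> 2
  'to' -> 2
  'dog' -> 3
  'dog' -> 3
  'big' -> 0
  'big' -> 0

Encoded: [0, 2, 2, 3, 3, 0, 0]


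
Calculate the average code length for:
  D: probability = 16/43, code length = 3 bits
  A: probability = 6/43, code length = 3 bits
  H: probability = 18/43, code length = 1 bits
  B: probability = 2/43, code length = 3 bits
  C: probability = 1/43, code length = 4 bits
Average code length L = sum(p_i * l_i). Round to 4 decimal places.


Weighted contributions p_i * l_i:
  D: (16/43) * 3 = 48/43
  A: (6/43) * 3 = 18/43
  H: (18/43) * 1 = 18/43
  B: (2/43) * 3 = 6/43
  C: (1/43) * 4 = 4/43
Sum = (48 + 18 + 18 + 6 + 4)/43 = 94/43

L = 94/43 = 2.1860 bits/symbol


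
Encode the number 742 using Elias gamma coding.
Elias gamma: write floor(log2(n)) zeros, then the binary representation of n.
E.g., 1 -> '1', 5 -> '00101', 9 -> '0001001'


num_bits = floor(log2(742)) + 1 = 10
leading_zeros = num_bits - 1 = 9
binary(742) = 1011100110

Elias gamma(742) = '000000000' + '1011100110' = 0000000001011100110 (19 bits)


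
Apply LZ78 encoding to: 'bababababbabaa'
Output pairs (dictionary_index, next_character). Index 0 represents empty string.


LZ78 encoding steps:
Dictionary: {0: ''}
Step 1: w='' (idx 0), next='b' -> output (0, 'b'), add 'b' as idx 1
Step 2: w='' (idx 0), next='a' -> output (0, 'a'), add 'a' as idx 2
Step 3: w='b' (idx 1), next='a' -> output (1, 'a'), add 'ba' as idx 3
Step 4: w='ba' (idx 3), next='b' -> output (3, 'b'), add 'bab' as idx 4
Step 5: w='a' (idx 2), next='b' -> output (2, 'b'), add 'ab' as idx 5
Step 6: w='bab' (idx 4), next='a' -> output (4, 'a'), add 'baba' as idx 6
Step 7: w='a' (idx 2), end of input -> output (2, '')


Encoded: [(0, 'b'), (0, 'a'), (1, 'a'), (3, 'b'), (2, 'b'), (4, 'a'), (2, '')]


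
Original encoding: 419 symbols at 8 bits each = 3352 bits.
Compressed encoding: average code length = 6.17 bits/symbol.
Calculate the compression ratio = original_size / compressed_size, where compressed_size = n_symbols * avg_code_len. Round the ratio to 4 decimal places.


original_size = n_symbols * orig_bits = 419 * 8 = 3352 bits
compressed_size = n_symbols * avg_code_len = 419 * 6.17 = 2585.23 bits
ratio = original_size / compressed_size = 3352 / 2585.23 = 1.2966

Compression ratio = 1.2966


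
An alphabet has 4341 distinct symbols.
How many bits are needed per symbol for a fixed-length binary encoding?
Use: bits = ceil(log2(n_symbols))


log2(4341) = 12.0838
Bracket: 2^12 = 4096 < 4341 <= 2^13 = 8192
So ceil(log2(4341)) = 13

bits = ceil(log2(4341)) = ceil(12.0838) = 13 bits


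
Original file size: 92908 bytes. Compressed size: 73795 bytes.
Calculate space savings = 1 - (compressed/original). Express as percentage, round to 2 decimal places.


ratio = compressed/original = 73795/92908 = 0.79428
savings = 1 - ratio = 1 - 0.79428 = 0.20572
as a percentage: 0.20572 * 100 = 20.57%

Space savings = 1 - 73795/92908 = 20.57%


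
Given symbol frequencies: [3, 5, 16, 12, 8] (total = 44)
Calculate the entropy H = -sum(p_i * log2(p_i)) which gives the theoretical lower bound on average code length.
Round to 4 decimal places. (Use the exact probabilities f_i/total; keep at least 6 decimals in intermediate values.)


Per-symbol terms -p_i * log2(p_i) with p_i = f_i/44:
  p = 3/44 = 0.068182: log2(p) = -3.874469, -p*log2(p) = 0.264168
  p = 5/44 = 0.113636: log2(p) = -3.137504, -p*log2(p) = 0.356534
  p = 16/44 = 0.363636: log2(p) = -1.459432, -p*log2(p) = 0.530702
  p = 12/44 = 0.272727: log2(p) = -1.874469, -p*log2(p) = 0.511219
  p = 8/44 = 0.181818: log2(p) = -2.459432, -p*log2(p) = 0.447169
H = 0.264168 + 0.356534 + 0.530702 + 0.511219 + 0.447169 = 2.109792

H = 2.1098 bits/symbol


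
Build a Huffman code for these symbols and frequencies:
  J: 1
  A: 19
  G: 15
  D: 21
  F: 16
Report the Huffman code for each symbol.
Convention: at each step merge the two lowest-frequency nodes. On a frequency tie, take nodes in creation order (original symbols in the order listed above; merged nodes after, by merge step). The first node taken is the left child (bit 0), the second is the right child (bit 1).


Huffman tree construction:
Step 1: Merge J(1) + G(15) = 16
Step 2: Merge F(16) + (J+G)(16) = 32
Step 3: Merge A(19) + D(21) = 40
Step 4: Merge (F+(J+G))(32) + (A+D)(40) = 72
Read each symbol's code off the tree from the root (left child = 0, right child = 1).

Codes:
  J: 010 (length 3)
  A: 10 (length 2)
  G: 011 (length 3)
  D: 11 (length 2)
  F: 00 (length 2)
Average code length: 160/72 = 2.2222 bits/symbol


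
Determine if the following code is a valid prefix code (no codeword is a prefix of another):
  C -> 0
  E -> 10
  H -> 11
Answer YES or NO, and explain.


Checking each pair (does one codeword prefix another?):
  C='0' vs E='10': no prefix
  C='0' vs H='11': no prefix
  E='10' vs C='0': no prefix
  E='10' vs H='11': no prefix
  H='11' vs C='0': no prefix
  H='11' vs E='10': no prefix
No violation found over all pairs.

YES -- this is a valid prefix code. No codeword is a prefix of any other codeword.


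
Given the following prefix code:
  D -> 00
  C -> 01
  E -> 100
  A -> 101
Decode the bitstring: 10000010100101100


Decoding step by step:
Bits 100 -> E
Bits 00 -> D
Bits 01 -> C
Bits 01 -> C
Bits 00 -> D
Bits 101 -> A
Bits 100 -> E


Decoded message: EDCCDAE


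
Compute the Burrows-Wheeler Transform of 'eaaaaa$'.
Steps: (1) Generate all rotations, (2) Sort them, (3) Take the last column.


Rotations (sorted):
  0: $eaaaaa -> last char: a
  1: a$eaaaa -> last char: a
  2: aa$eaaa -> last char: a
  3: aaa$eaa -> last char: a
  4: aaaa$ea -> last char: a
  5: aaaaa$e -> last char: e
  6: eaaaaa$ -> last char: $


BWT = aaaaae$


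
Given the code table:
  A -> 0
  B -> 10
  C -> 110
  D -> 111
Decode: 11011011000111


Decoding:
110 -> C
110 -> C
110 -> C
0 -> A
0 -> A
111 -> D


Result: CCCAAD


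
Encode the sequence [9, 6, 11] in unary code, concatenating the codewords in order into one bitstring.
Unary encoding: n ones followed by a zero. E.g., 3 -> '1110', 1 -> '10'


Encode each number as n ones followed by a terminating 0:
  9 -> 1111111110 (10 bits)
  6 -> 1111110 (7 bits)
  11 -> 111111111110 (12 bits)
Total length = 10 + 7 + 12 = 29 bits.

Unary([9, 6, 11]) = 11111111101111110111111111110 (29 bits)


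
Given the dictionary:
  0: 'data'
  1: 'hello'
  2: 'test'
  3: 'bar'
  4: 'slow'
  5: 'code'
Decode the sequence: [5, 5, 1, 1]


Look up each index in the dictionary:
  5 -> 'code'
  5 -> 'code'
  1 -> 'hello'
  1 -> 'hello'

Decoded: "code code hello hello"


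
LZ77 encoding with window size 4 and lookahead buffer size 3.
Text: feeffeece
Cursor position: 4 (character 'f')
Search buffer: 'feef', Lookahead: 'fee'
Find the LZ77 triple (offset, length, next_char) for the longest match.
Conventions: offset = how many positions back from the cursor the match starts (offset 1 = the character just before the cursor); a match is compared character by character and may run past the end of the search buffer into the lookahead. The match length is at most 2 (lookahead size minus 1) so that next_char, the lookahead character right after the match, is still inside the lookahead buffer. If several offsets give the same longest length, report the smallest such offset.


Try each offset into the search buffer:
  offset=1 (pos 3, char 'f'): match length 1
  offset=2 (pos 2, char 'e'): match length 0
  offset=3 (pos 1, char 'e'): match length 0
  offset=4 (pos 0, char 'f'): match length 2
Longest match has length 2 at offset 4.
next_char = character at position 4 + 2 = 6 -> 'e'

Best match: offset=4, length=2 (matching 'fe' starting at position 0)
LZ77 triple: (4, 2, 'e')


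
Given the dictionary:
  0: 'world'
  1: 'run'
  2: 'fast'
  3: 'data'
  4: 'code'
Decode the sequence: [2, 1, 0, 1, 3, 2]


Look up each index in the dictionary:
  2 -> 'fast'
  1 -> 'run'
  0 -> 'world'
  1 -> 'run'
  3 -> 'data'
  2 -> 'fast'

Decoded: "fast run world run data fast"


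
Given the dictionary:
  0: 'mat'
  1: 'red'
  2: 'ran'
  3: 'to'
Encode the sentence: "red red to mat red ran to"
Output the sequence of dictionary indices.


Look up each word in the dictionary:
  'red' -> 1
  'red' -> 1
  'to' -> 3
  'mat' -> 0
  'red' -> 1
  'ran' -> 2
  'to' -> 3

Encoded: [1, 1, 3, 0, 1, 2, 3]


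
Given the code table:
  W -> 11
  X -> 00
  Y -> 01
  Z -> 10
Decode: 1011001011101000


Decoding:
10 -> Z
11 -> W
00 -> X
10 -> Z
11 -> W
10 -> Z
10 -> Z
00 -> X


Result: ZWXZWZZX


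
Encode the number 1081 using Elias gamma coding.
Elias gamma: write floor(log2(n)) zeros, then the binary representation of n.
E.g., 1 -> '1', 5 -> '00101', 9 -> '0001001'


num_bits = floor(log2(1081)) + 1 = 11
leading_zeros = num_bits - 1 = 10
binary(1081) = 10000111001

Elias gamma(1081) = '0000000000' + '10000111001' = 000000000010000111001 (21 bits)


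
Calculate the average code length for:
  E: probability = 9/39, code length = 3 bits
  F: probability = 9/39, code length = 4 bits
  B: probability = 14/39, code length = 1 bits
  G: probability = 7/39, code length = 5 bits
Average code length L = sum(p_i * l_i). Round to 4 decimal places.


Weighted contributions p_i * l_i:
  E: (9/39) * 3 = 27/39
  F: (9/39) * 4 = 36/39
  B: (14/39) * 1 = 14/39
  G: (7/39) * 5 = 35/39
Sum = (27 + 36 + 14 + 35)/39 = 112/39

L = 112/39 = 2.8718 bits/symbol


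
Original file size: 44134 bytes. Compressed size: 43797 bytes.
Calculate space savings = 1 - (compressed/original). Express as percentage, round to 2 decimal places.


ratio = compressed/original = 43797/44134 = 0.992364
savings = 1 - ratio = 1 - 0.992364 = 0.007636
as a percentage: 0.007636 * 100 = 0.76%

Space savings = 1 - 43797/44134 = 0.76%


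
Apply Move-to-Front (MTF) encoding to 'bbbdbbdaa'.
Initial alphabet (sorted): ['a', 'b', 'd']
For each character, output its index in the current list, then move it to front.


MTF encoding:
'b': index 1 in ['a', 'b', 'd'] -> ['b', 'a', 'd']
'b': index 0 in ['b', 'a', 'd'] -> ['b', 'a', 'd']
'b': index 0 in ['b', 'a', 'd'] -> ['b', 'a', 'd']
'd': index 2 in ['b', 'a', 'd'] -> ['d', 'b', 'a']
'b': index 1 in ['d', 'b', 'a'] -> ['b', 'd', 'a']
'b': index 0 in ['b', 'd', 'a'] -> ['b', 'd', 'a']
'd': index 1 in ['b', 'd', 'a'] -> ['d', 'b', 'a']
'a': index 2 in ['d', 'b', 'a'] -> ['a', 'd', 'b']
'a': index 0 in ['a', 'd', 'b'] -> ['a', 'd', 'b']


Output: [1, 0, 0, 2, 1, 0, 1, 2, 0]


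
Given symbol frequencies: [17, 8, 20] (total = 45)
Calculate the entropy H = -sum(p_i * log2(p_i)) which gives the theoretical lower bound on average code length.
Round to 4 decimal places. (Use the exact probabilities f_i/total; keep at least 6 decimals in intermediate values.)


Per-symbol terms -p_i * log2(p_i) with p_i = f_i/45:
  p = 17/45 = 0.377778: log2(p) = -1.404390, -p*log2(p) = 0.530547
  p = 8/45 = 0.177778: log2(p) = -2.491853, -p*log2(p) = 0.442996
  p = 20/45 = 0.444444: log2(p) = -1.169925, -p*log2(p) = 0.519967
H = 0.530547 + 0.442996 + 0.519967 = 1.493510

H = 1.4935 bits/symbol


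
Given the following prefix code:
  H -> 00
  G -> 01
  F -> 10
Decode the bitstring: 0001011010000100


Decoding step by step:
Bits 00 -> H
Bits 01 -> G
Bits 01 -> G
Bits 10 -> F
Bits 10 -> F
Bits 00 -> H
Bits 01 -> G
Bits 00 -> H


Decoded message: HGGFFHGH


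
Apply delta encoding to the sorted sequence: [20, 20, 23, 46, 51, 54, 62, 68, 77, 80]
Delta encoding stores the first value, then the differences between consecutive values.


First value: 20
Deltas:
  20 - 20 = 0
  23 - 20 = 3
  46 - 23 = 23
  51 - 46 = 5
  54 - 51 = 3
  62 - 54 = 8
  68 - 62 = 6
  77 - 68 = 9
  80 - 77 = 3


Delta encoded: [20, 0, 3, 23, 5, 3, 8, 6, 9, 3]


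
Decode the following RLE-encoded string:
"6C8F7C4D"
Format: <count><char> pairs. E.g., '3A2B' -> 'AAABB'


Expanding each <count><char> pair:
  6C -> 'CCCCCC'
  8F -> 'FFFFFFFF'
  7C -> 'CCCCCCC'
  4D -> 'DDDD'

Decoded = CCCCCCFFFFFFFFCCCCCCCDDDD


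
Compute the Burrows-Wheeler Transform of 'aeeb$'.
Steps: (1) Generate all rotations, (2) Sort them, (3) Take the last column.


Rotations (sorted):
  0: $aeeb -> last char: b
  1: aeeb$ -> last char: $
  2: b$aee -> last char: e
  3: eb$ae -> last char: e
  4: eeb$a -> last char: a


BWT = b$eea


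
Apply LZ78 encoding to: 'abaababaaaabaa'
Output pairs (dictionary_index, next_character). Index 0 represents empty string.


LZ78 encoding steps:
Dictionary: {0: ''}
Step 1: w='' (idx 0), next='a' -> output (0, 'a'), add 'a' as idx 1
Step 2: w='' (idx 0), next='b' -> output (0, 'b'), add 'b' as idx 2
Step 3: w='a' (idx 1), next='a' -> output (1, 'a'), add 'aa' as idx 3
Step 4: w='b' (idx 2), next='a' -> output (2, 'a'), add 'ba' as idx 4
Step 5: w='ba' (idx 4), next='a' -> output (4, 'a'), add 'baa' as idx 5
Step 6: w='aa' (idx 3), next='b' -> output (3, 'b'), add 'aab' as idx 6
Step 7: w='aa' (idx 3), end of input -> output (3, '')


Encoded: [(0, 'a'), (0, 'b'), (1, 'a'), (2, 'a'), (4, 'a'), (3, 'b'), (3, '')]


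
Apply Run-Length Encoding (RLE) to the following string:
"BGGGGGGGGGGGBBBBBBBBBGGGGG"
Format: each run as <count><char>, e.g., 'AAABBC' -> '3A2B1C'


Scanning runs left to right:
  i=0: run of 'B' x 1 -> '1B'
  i=1: run of 'G' x 11 -> '11G'
  i=12: run of 'B' x 9 -> '9B'
  i=21: run of 'G' x 5 -> '5G'

RLE = 1B11G9B5G


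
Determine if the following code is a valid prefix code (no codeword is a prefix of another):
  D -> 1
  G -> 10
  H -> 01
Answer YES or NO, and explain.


Checking each pair (does one codeword prefix another?):
  D='1' vs G='10': prefix -- VIOLATION

NO -- this is NOT a valid prefix code. D (1) is a prefix of G (10).


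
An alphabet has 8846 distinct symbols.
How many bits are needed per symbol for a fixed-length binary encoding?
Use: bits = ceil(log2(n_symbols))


log2(8846) = 13.1108
Bracket: 2^13 = 8192 < 8846 <= 2^14 = 16384
So ceil(log2(8846)) = 14

bits = ceil(log2(8846)) = ceil(13.1108) = 14 bits


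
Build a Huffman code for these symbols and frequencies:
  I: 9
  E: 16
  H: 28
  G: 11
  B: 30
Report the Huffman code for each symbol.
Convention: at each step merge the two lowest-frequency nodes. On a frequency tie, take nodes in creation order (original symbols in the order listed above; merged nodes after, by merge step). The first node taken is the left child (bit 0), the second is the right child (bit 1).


Huffman tree construction:
Step 1: Merge I(9) + G(11) = 20
Step 2: Merge E(16) + (I+G)(20) = 36
Step 3: Merge H(28) + B(30) = 58
Step 4: Merge (E+(I+G))(36) + (H+B)(58) = 94
Read each symbol's code off the tree from the root (left child = 0, right child = 1).

Codes:
  I: 010 (length 3)
  E: 00 (length 2)
  H: 10 (length 2)
  G: 011 (length 3)
  B: 11 (length 2)
Average code length: 208/94 = 2.2128 bits/symbol


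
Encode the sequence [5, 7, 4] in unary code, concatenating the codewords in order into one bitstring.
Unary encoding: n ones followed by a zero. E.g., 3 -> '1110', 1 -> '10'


Encode each number as n ones followed by a terminating 0:
  5 -> 111110 (6 bits)
  7 -> 11111110 (8 bits)
  4 -> 11110 (5 bits)
Total length = 6 + 8 + 5 = 19 bits.

Unary([5, 7, 4]) = 1111101111111011110 (19 bits)


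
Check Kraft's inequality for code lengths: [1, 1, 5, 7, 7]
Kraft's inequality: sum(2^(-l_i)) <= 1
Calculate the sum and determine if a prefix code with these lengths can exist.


Sum = 2^(-1) + 2^(-1) + 2^(-5) + 2^(-7) + 2^(-7)
    = 0.5 + 0.5 + 0.03125 + 0.0078125 + 0.0078125
    = 134/128 = 1.046875
Since 1.046875 > 1, Kraft's inequality is NOT satisfied.
A prefix code with these lengths CANNOT exist.

Kraft sum = 1.046875. Not satisfied.


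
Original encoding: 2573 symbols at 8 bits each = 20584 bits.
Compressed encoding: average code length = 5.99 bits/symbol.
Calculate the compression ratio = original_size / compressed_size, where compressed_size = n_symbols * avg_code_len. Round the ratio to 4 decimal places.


original_size = n_symbols * orig_bits = 2573 * 8 = 20584 bits
compressed_size = n_symbols * avg_code_len = 2573 * 5.99 = 15412.27 bits
ratio = original_size / compressed_size = 20584 / 15412.27 = 1.3356

Compression ratio = 1.3356


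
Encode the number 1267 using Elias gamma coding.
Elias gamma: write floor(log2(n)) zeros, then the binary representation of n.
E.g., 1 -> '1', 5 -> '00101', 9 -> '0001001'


num_bits = floor(log2(1267)) + 1 = 11
leading_zeros = num_bits - 1 = 10
binary(1267) = 10011110011

Elias gamma(1267) = '0000000000' + '10011110011' = 000000000010011110011 (21 bits)


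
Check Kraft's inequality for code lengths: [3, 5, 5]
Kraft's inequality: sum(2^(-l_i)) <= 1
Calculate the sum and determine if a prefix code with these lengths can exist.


Sum = 2^(-3) + 2^(-5) + 2^(-5)
    = 0.125 + 0.03125 + 0.03125
    = 6/32 = 0.1875
Since 0.1875 <= 1, Kraft's inequality IS satisfied.
A prefix code with these lengths CAN exist.

Kraft sum = 0.1875. Satisfied.
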